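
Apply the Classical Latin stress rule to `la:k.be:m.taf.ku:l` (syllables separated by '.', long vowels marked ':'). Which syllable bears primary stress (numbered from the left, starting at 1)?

Classical Latin: stress the penult if heavy (long vowel or closed), else the antepenult.
Weights: 2 be:m H, 3 taf H, 4 ku:l H.
The penult (syllable 3, taf) is heavy, so it takes stress.
Stress on syllable 3: la:k.be:m.ˈtaf.ku:l.

3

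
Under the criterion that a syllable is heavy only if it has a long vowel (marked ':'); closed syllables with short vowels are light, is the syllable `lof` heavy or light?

`lof`: short vowel, closed (coda /f/). Short vowel → light.

light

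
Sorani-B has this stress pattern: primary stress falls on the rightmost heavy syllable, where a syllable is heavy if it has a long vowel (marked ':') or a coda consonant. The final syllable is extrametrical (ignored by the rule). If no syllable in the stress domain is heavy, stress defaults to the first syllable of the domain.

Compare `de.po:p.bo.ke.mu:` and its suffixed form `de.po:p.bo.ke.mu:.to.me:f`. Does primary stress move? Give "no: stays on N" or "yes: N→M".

Base `de.po:p.bo.ke.mu:` (5 syllables):
  The final syllable (5, mu:) is extrametrical; the stress domain is syllables 1–4.
  Weights: 1 de L, 2 po:p H, 3 bo L, 4 ke L.
  Heavy syllables in the domain: 2. The rightmost is syllable 2 (po:p).
  → primary stress on syllable 2.
Suffixed `de.po:p.bo.ke.mu:.to.me:f` (7 syllables):
  The final syllable (7, me:f) is extrametrical; the stress domain is syllables 1–6.
  Weights: 1 de L, 2 po:p H, 3 bo L, 4 ke L, 5 mu: H, 6 to L.
  Heavy syllables in the domain: 2, 5. The rightmost is syllable 5 (mu:).
  → primary stress on syllable 5.

yes: 2→5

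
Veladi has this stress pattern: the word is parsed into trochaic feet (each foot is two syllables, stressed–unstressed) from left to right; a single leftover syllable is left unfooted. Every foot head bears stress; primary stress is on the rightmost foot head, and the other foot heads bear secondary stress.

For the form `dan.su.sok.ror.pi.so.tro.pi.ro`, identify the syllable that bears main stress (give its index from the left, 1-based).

7

Parse left to right into trochaic (ˈσσ) feet: (ˈdan.su) (ˈsok.ror) (ˈpi.so) (ˈtro.pi) ro. Syllable 9 is left unfooted.
Foot heads (stressed positions): 1, 3, 5, 7.
End Rule Rightmost: primary stress on the rightmost head = syllable 7.
Primary stress: syllable 7 → dan.su.sok.ror.pi.so.ˈtro.pi.ro.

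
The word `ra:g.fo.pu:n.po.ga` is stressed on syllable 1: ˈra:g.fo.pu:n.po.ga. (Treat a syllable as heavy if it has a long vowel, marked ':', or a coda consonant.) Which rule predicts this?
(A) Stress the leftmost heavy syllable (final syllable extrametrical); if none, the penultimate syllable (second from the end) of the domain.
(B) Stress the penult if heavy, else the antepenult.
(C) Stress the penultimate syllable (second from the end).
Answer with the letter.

A

Rule A → syllable 1 ✓.
Rule B → syllable 3 (observed: 1).
Rule C → syllable 4 (observed: 1).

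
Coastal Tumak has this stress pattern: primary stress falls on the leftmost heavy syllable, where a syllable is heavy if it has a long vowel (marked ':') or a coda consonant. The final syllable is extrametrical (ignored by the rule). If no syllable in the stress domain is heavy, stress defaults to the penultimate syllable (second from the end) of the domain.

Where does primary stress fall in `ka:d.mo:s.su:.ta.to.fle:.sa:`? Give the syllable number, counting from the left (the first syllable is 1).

The final syllable (7, sa:) is extrametrical; the stress domain is syllables 1–6.
Weights: 1 ka:d H, 2 mo:s H, 3 su: H, 4 ta L, 5 to L, 6 fle: H.
Heavy syllables in the domain: 1, 2, 3, 6. The leftmost is syllable 1 (ka:d).
Primary stress: syllable 1 → ˈka:d.mo:s.su:.ta.to.fle:.sa:.

1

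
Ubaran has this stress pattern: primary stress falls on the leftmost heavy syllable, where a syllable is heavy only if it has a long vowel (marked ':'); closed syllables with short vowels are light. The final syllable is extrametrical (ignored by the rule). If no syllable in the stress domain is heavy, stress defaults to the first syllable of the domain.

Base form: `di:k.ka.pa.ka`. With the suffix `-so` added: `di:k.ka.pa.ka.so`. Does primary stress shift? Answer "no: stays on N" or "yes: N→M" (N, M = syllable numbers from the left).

no: stays on 1

Base `di:k.ka.pa.ka` (4 syllables):
  The final syllable (4, ka) is extrametrical; the stress domain is syllables 1–3.
  Weights: 1 di:k H, 2 ka L, 3 pa L.
  Heavy syllables in the domain: 1. The leftmost is syllable 1 (di:k).
  → primary stress on syllable 1.
Suffixed `di:k.ka.pa.ka.so` (5 syllables):
  The final syllable (5, so) is extrametrical; the stress domain is syllables 1–4.
  Weights: 1 di:k H, 2 ka L, 3 pa L, 4 ka L.
  Heavy syllables in the domain: 1. The leftmost is syllable 1 (di:k).
  → primary stress on syllable 1.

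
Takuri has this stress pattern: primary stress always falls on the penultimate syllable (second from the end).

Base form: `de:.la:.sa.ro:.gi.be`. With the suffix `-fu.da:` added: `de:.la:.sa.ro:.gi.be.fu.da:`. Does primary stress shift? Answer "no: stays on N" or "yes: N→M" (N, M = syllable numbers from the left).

yes: 5→7

Base `de:.la:.sa.ro:.gi.be` (6 syllables):
  The word has 6 syllables; the penultimate syllable (second from the end) is syllable 5 (gi).
  → primary stress on syllable 5.
Suffixed `de:.la:.sa.ro:.gi.be.fu.da:` (8 syllables):
  The word has 8 syllables; the penultimate syllable (second from the end) is syllable 7 (fu).
  → primary stress on syllable 7.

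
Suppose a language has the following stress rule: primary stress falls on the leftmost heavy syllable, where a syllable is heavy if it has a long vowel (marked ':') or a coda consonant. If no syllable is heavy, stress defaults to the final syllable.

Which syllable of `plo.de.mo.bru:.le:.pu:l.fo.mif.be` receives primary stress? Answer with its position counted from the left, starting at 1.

4

Weights: 1 plo L, 2 de L, 3 mo L, 4 bru: H, 5 le: H, 6 pu:l H, 7 fo L, 8 mif H, 9 be L.
Heavy syllables in the domain: 4, 5, 6, 8. The leftmost is syllable 4 (bru:).
Primary stress: syllable 4 → plo.de.mo.ˈbru:.le:.pu:l.fo.mif.be.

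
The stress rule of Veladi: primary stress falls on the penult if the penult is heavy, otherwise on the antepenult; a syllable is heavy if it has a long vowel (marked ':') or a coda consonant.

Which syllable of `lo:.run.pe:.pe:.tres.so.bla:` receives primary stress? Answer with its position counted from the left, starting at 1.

Weights: 5 tres H, 6 so L, 7 bla: H.
The penult (syllable 6, so) is light, so stress falls on the antepenult (syllable 5, tres).
Primary stress: syllable 5 → lo:.run.pe:.pe:.ˈtres.so.bla:.

5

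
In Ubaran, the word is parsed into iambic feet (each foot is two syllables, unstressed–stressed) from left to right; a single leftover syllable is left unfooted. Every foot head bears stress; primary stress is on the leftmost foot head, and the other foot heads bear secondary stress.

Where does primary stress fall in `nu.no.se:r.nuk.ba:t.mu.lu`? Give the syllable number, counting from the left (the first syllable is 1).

2

Parse left to right into iambic (σˈσ) feet: (nu.ˈno) (se:r.ˈnuk) (ba:t.ˈmu) lu. Syllable 7 is left unfooted.
Foot heads (stressed positions): 2, 4, 6.
End Rule Leftmost: primary stress on the leftmost head = syllable 2.
Primary stress: syllable 2 → nu.ˈno.se:r.nuk.ba:t.mu.lu.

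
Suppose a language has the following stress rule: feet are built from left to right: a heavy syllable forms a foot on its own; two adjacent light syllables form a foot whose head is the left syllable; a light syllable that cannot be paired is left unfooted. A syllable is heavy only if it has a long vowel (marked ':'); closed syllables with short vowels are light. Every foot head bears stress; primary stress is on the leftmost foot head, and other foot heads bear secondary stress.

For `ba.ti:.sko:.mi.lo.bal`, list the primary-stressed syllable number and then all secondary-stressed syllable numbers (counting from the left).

primary 2, secondary 3, 4

Weights: 1 ba L, 2 ti: H, 3 sko: H, 4 mi L, 5 lo L, 6 bal L.
Parse left to right (heavy = foot alone; LL = one foot; stranded L unfooted): ba (ˈti:) (ˈsko:) (ˈmi.lo) bal.
Foot heads: 2, 3, 4.
Primary stress on the leftmost head = syllable 2.
Secondary stress on 3, 4: ba.ˈti:.ˌsko:.ˌmi.lo.bal.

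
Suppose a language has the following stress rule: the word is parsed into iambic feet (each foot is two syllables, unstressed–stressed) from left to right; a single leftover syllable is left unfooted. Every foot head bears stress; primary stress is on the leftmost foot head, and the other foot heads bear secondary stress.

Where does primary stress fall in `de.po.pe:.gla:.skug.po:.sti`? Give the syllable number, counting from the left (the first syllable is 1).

Parse left to right into iambic (σˈσ) feet: (de.ˈpo) (pe:.ˈgla:) (skug.ˈpo:) sti. Syllable 7 is left unfooted.
Foot heads (stressed positions): 2, 4, 6.
End Rule Leftmost: primary stress on the leftmost head = syllable 2.
Primary stress: syllable 2 → de.ˈpo.pe:.gla:.skug.po:.sti.

2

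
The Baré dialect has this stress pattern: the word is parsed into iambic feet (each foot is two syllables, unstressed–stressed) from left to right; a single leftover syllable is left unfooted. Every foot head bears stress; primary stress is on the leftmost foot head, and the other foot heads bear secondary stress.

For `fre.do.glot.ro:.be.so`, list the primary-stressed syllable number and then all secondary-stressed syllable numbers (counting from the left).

Parse left to right into iambic (σˈσ) feet: (fre.ˈdo) (glot.ˈro:) (be.ˈso).
Foot heads (stressed positions): 2, 4, 6.
End Rule Leftmost: primary stress on the leftmost head = syllable 2.
Secondary stress on 4, 6: fre.ˈdo.glot.ˌro:.be.ˌso.

primary 2, secondary 4, 6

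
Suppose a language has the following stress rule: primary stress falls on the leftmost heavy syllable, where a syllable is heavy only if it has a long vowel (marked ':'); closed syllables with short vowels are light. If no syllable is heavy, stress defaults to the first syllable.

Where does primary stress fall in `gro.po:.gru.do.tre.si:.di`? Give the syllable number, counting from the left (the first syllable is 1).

Weights: 1 gro L, 2 po: H, 3 gru L, 4 do L, 5 tre L, 6 si: H, 7 di L.
Heavy syllables in the domain: 2, 6. The leftmost is syllable 2 (po:).
Primary stress: syllable 2 → gro.ˈpo:.gru.do.tre.si:.di.

2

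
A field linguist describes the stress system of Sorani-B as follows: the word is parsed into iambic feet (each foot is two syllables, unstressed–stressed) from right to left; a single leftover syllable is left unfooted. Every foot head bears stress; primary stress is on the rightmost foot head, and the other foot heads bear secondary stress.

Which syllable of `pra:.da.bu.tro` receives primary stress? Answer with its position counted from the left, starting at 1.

Parse right to left into iambic (σˈσ) feet: (pra:.ˈda) (bu.ˈtro).
Foot heads (stressed positions): 2, 4.
End Rule Rightmost: primary stress on the rightmost head = syllable 4.
Primary stress: syllable 4 → pra:.da.bu.ˈtro.

4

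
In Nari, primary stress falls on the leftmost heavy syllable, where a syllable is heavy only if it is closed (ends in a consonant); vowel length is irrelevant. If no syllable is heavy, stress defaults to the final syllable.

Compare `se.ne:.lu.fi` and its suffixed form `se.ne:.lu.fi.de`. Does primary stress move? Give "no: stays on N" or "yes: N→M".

Base `se.ne:.lu.fi` (4 syllables):
  Weights: 1 se L, 2 ne: L, 3 lu L, 4 fi L.
  No heavy syllable in the domain; default to the final syllable = syllable 4.
  → primary stress on syllable 4.
Suffixed `se.ne:.lu.fi.de` (5 syllables):
  Weights: 1 se L, 2 ne: L, 3 lu L, 4 fi L, 5 de L.
  No heavy syllable in the domain; default to the final syllable = syllable 5.
  → primary stress on syllable 5.

yes: 4→5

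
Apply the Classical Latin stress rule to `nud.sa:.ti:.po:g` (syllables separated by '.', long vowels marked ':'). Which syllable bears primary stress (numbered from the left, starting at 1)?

3

Classical Latin: stress the penult if heavy (long vowel or closed), else the antepenult.
Weights: 2 sa: H, 3 ti: H, 4 po:g H.
The penult (syllable 3, ti:) is heavy, so it takes stress.
Stress on syllable 3: nud.sa:.ˈti:.po:g.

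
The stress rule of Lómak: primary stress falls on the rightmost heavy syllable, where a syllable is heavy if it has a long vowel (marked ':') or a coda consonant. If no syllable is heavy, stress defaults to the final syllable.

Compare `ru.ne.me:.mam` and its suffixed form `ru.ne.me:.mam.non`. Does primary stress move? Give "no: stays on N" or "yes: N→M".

Base `ru.ne.me:.mam` (4 syllables):
  Weights: 1 ru L, 2 ne L, 3 me: H, 4 mam H.
  Heavy syllables in the domain: 3, 4. The rightmost is syllable 4 (mam).
  → primary stress on syllable 4.
Suffixed `ru.ne.me:.mam.non` (5 syllables):
  Weights: 1 ru L, 2 ne L, 3 me: H, 4 mam H, 5 non H.
  Heavy syllables in the domain: 3, 4, 5. The rightmost is syllable 5 (non).
  → primary stress on syllable 5.

yes: 4→5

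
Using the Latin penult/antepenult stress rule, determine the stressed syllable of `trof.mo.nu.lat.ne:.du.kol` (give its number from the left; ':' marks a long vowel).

5

Classical Latin: stress the penult if heavy (long vowel or closed), else the antepenult.
Weights: 5 ne: H, 6 du L, 7 kol H.
The penult (syllable 6, du) is light, so stress falls on the antepenult (syllable 5, ne:).
Stress on syllable 5: trof.mo.nu.lat.ˈne:.du.kol.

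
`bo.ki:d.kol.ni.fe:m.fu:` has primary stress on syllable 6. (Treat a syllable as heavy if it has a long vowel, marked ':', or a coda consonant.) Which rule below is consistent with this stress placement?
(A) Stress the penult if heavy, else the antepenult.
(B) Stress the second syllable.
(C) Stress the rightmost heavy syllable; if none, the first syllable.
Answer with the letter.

C

Rule A → syllable 5 (observed: 6).
Rule B → syllable 2 (observed: 6).
Rule C → syllable 6 ✓.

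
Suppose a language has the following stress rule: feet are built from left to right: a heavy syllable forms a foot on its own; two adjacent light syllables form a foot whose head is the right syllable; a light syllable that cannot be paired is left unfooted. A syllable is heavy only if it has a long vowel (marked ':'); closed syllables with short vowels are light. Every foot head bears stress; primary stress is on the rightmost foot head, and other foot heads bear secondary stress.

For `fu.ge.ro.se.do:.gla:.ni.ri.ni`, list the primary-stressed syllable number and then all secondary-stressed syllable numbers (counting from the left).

primary 8, secondary 2, 4, 5, 6

Weights: 1 fu L, 2 ge L, 3 ro L, 4 se L, 5 do: H, 6 gla: H, 7 ni L, 8 ri L, 9 ni L.
Parse left to right (heavy = foot alone; LL = one foot; stranded L unfooted): (fu.ˈge) (ro.ˈse) (ˈdo:) (ˈgla:) (ni.ˈri) ni.
Foot heads: 2, 4, 5, 6, 8.
Primary stress on the rightmost head = syllable 8.
Secondary stress on 2, 4, 5, 6: fu.ˌge.ro.ˌse.ˌdo:.ˌgla:.ni.ˈri.ni.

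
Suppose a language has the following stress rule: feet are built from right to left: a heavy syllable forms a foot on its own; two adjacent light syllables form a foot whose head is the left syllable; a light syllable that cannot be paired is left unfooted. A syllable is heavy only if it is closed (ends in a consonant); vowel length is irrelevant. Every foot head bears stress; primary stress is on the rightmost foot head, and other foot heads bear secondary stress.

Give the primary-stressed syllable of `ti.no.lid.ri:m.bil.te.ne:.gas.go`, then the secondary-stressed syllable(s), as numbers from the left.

Weights: 1 ti L, 2 no L, 3 lid H, 4 ri:m H, 5 bil H, 6 te L, 7 ne: L, 8 gas H, 9 go L.
Parse right to left (heavy = foot alone; LL = one foot; stranded L unfooted): (ˈti.no) (ˈlid) (ˈri:m) (ˈbil) (ˈte.ne:) (ˈgas) go.
Foot heads: 1, 3, 4, 5, 6, 8.
Primary stress on the rightmost head = syllable 8.
Secondary stress on 1, 3, 4, 5, 6: ˌti.no.ˌlid.ˌri:m.ˌbil.ˌte.ne:.ˈgas.go.

primary 8, secondary 1, 3, 4, 5, 6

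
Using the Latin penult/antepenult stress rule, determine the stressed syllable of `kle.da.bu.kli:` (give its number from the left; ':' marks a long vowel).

Classical Latin: stress the penult if heavy (long vowel or closed), else the antepenult.
Weights: 2 da L, 3 bu L, 4 kli: H.
The penult (syllable 3, bu) is light, so stress falls on the antepenult (syllable 2, da).
Stress on syllable 2: kle.ˈda.bu.kli:.

2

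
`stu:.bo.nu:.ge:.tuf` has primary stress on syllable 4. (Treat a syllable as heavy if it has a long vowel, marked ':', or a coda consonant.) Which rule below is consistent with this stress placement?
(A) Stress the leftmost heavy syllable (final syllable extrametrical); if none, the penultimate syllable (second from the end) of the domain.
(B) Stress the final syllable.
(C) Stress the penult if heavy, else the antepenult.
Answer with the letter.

C

Rule A → syllable 1 (observed: 4).
Rule B → syllable 5 (observed: 4).
Rule C → syllable 4 ✓.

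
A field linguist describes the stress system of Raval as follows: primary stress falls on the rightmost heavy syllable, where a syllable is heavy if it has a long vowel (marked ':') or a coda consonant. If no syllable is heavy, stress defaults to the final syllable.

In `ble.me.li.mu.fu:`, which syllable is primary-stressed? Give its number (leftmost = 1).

Weights: 1 ble L, 2 me L, 3 li L, 4 mu L, 5 fu: H.
Heavy syllables in the domain: 5. The rightmost is syllable 5 (fu:).
Primary stress: syllable 5 → ble.me.li.mu.ˈfu:.

5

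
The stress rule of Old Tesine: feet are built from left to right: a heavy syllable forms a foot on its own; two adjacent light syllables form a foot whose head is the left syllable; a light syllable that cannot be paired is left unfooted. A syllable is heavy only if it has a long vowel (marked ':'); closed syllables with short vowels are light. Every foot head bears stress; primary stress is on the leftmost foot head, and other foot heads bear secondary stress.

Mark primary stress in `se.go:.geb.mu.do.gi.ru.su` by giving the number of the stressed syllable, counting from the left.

Weights: 1 se L, 2 go: H, 3 geb L, 4 mu L, 5 do L, 6 gi L, 7 ru L, 8 su L.
Parse left to right (heavy = foot alone; LL = one foot; stranded L unfooted): se (ˈgo:) (ˈgeb.mu) (ˈdo.gi) (ˈru.su).
Foot heads: 2, 3, 5, 7.
Primary stress on the leftmost head = syllable 2.
Primary stress: syllable 2 → se.ˈgo:.geb.mu.do.gi.ru.su.

2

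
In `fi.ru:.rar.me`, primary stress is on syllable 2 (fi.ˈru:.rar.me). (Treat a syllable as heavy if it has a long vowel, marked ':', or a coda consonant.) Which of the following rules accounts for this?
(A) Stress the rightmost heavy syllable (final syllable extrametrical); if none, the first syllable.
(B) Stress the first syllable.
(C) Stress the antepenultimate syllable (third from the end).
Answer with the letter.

Rule A → syllable 3 (observed: 2).
Rule B → syllable 1 (observed: 2).
Rule C → syllable 2 ✓.

C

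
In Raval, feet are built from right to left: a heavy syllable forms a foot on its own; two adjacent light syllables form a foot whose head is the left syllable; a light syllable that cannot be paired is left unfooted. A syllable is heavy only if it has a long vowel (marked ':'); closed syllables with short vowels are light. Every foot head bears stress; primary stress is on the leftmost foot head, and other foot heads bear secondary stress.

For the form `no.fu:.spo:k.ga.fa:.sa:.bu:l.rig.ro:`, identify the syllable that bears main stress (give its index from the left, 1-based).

Weights: 1 no L, 2 fu: H, 3 spo:k H, 4 ga L, 5 fa: H, 6 sa: H, 7 bu:l H, 8 rig L, 9 ro: H.
Parse right to left (heavy = foot alone; LL = one foot; stranded L unfooted): no (ˈfu:) (ˈspo:k) ga (ˈfa:) (ˈsa:) (ˈbu:l) rig (ˈro:).
Foot heads: 2, 3, 5, 6, 7, 9.
Primary stress on the leftmost head = syllable 2.
Primary stress: syllable 2 → no.ˈfu:.spo:k.ga.fa:.sa:.bu:l.rig.ro:.

2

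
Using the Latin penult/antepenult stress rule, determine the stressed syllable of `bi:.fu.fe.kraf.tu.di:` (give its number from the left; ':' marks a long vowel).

Classical Latin: stress the penult if heavy (long vowel or closed), else the antepenult.
Weights: 4 kraf H, 5 tu L, 6 di: H.
The penult (syllable 5, tu) is light, so stress falls on the antepenult (syllable 4, kraf).
Stress on syllable 4: bi:.fu.fe.ˈkraf.tu.di:.

4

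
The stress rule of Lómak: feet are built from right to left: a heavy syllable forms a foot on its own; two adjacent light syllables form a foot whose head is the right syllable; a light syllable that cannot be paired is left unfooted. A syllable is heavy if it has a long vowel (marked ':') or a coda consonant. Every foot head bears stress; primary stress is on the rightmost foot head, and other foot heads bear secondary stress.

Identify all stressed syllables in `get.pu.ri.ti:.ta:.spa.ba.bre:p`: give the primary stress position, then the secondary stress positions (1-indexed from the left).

Weights: 1 get H, 2 pu L, 3 ri L, 4 ti: H, 5 ta: H, 6 spa L, 7 ba L, 8 bre:p H.
Parse right to left (heavy = foot alone; LL = one foot; stranded L unfooted): (ˈget) (pu.ˈri) (ˈti:) (ˈta:) (spa.ˈba) (ˈbre:p).
Foot heads: 1, 3, 4, 5, 7, 8.
Primary stress on the rightmost head = syllable 8.
Secondary stress on 1, 3, 4, 5, 7: ˌget.pu.ˌri.ˌti:.ˌta:.spa.ˌba.ˈbre:p.

primary 8, secondary 1, 3, 4, 5, 7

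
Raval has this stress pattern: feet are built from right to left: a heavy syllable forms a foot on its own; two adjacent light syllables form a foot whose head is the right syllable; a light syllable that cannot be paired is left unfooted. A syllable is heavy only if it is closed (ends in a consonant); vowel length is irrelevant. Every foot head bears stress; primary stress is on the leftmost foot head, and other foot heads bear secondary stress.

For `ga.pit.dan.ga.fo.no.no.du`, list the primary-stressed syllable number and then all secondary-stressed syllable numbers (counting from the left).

primary 2, secondary 3, 6, 8

Weights: 1 ga L, 2 pit H, 3 dan H, 4 ga L, 5 fo L, 6 no L, 7 no L, 8 du L.
Parse right to left (heavy = foot alone; LL = one foot; stranded L unfooted): ga (ˈpit) (ˈdan) ga (fo.ˈno) (no.ˈdu).
Foot heads: 2, 3, 6, 8.
Primary stress on the leftmost head = syllable 2.
Secondary stress on 3, 6, 8: ga.ˈpit.ˌdan.ga.fo.ˌno.no.ˌdu.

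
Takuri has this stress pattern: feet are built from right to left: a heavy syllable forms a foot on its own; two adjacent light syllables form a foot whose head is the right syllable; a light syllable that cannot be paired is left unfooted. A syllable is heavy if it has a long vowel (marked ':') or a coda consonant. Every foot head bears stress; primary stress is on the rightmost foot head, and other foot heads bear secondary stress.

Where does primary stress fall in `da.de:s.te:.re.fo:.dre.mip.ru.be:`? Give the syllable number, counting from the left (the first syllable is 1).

Weights: 1 da L, 2 de:s H, 3 te: H, 4 re L, 5 fo: H, 6 dre L, 7 mip H, 8 ru L, 9 be: H.
Parse right to left (heavy = foot alone; LL = one foot; stranded L unfooted): da (ˈde:s) (ˈte:) re (ˈfo:) dre (ˈmip) ru (ˈbe:).
Foot heads: 2, 3, 5, 7, 9.
Primary stress on the rightmost head = syllable 9.
Primary stress: syllable 9 → da.de:s.te:.re.fo:.dre.mip.ru.ˈbe:.

9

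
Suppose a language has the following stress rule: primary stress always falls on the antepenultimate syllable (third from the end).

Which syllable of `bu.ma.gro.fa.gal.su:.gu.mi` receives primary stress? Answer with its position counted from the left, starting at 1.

The word has 8 syllables; the antepenultimate syllable (third from the end) is syllable 6 (su:).
Primary stress: syllable 6 → bu.ma.gro.fa.gal.ˈsu:.gu.mi.

6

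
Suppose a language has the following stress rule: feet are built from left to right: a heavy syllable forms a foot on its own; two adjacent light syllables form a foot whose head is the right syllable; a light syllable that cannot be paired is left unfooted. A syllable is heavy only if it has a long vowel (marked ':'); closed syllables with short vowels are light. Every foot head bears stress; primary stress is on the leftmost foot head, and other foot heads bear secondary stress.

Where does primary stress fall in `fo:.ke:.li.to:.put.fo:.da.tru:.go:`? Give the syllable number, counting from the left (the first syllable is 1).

1

Weights: 1 fo: H, 2 ke: H, 3 li L, 4 to: H, 5 put L, 6 fo: H, 7 da L, 8 tru: H, 9 go: H.
Parse left to right (heavy = foot alone; LL = one foot; stranded L unfooted): (ˈfo:) (ˈke:) li (ˈto:) put (ˈfo:) da (ˈtru:) (ˈgo:).
Foot heads: 1, 2, 4, 6, 8, 9.
Primary stress on the leftmost head = syllable 1.
Primary stress: syllable 1 → ˈfo:.ke:.li.to:.put.fo:.da.tru:.go:.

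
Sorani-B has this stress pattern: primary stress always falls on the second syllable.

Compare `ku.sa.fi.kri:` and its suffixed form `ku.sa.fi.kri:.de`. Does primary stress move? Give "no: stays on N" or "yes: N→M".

no: stays on 2

Base `ku.sa.fi.kri:` (4 syllables):
  The word has 4 syllables; the second syllable is syllable 2 (sa).
  → primary stress on syllable 2.
Suffixed `ku.sa.fi.kri:.de` (5 syllables):
  The word has 5 syllables; the second syllable is syllable 2 (sa).
  → primary stress on syllable 2.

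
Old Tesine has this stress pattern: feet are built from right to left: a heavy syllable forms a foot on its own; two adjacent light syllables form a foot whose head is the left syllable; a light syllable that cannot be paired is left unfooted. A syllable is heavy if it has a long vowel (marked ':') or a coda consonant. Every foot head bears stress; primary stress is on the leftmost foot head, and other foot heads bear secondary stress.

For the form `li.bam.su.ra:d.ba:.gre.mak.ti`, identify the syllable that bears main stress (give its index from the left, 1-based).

2

Weights: 1 li L, 2 bam H, 3 su L, 4 ra:d H, 5 ba: H, 6 gre L, 7 mak H, 8 ti L.
Parse right to left (heavy = foot alone; LL = one foot; stranded L unfooted): li (ˈbam) su (ˈra:d) (ˈba:) gre (ˈmak) ti.
Foot heads: 2, 4, 5, 7.
Primary stress on the leftmost head = syllable 2.
Primary stress: syllable 2 → li.ˈbam.su.ra:d.ba:.gre.mak.ti.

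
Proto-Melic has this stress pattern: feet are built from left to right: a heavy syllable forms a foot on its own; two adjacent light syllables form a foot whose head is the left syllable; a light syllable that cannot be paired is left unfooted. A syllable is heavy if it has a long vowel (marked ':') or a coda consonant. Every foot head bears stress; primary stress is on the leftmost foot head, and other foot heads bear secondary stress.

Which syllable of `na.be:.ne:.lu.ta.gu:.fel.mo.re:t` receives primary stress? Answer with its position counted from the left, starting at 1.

2

Weights: 1 na L, 2 be: H, 3 ne: H, 4 lu L, 5 ta L, 6 gu: H, 7 fel H, 8 mo L, 9 re:t H.
Parse left to right (heavy = foot alone; LL = one foot; stranded L unfooted): na (ˈbe:) (ˈne:) (ˈlu.ta) (ˈgu:) (ˈfel) mo (ˈre:t).
Foot heads: 2, 3, 4, 6, 7, 9.
Primary stress on the leftmost head = syllable 2.
Primary stress: syllable 2 → na.ˈbe:.ne:.lu.ta.gu:.fel.mo.re:t.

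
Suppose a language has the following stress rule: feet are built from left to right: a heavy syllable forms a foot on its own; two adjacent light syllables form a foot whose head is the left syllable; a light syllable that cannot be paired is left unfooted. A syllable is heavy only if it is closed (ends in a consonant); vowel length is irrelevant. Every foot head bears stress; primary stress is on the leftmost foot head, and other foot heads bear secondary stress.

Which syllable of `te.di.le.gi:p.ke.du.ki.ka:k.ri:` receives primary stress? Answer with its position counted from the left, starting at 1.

Weights: 1 te L, 2 di L, 3 le L, 4 gi:p H, 5 ke L, 6 du L, 7 ki L, 8 ka:k H, 9 ri: L.
Parse left to right (heavy = foot alone; LL = one foot; stranded L unfooted): (ˈte.di) le (ˈgi:p) (ˈke.du) ki (ˈka:k) ri:.
Foot heads: 1, 4, 5, 8.
Primary stress on the leftmost head = syllable 1.
Primary stress: syllable 1 → ˈte.di.le.gi:p.ke.du.ki.ka:k.ri:.

1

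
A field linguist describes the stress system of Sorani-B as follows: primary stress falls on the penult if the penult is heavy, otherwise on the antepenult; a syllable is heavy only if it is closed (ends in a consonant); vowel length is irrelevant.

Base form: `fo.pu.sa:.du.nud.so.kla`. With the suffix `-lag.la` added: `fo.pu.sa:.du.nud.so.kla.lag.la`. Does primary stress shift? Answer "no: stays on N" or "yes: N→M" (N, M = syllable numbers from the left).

yes: 5→8

Base `fo.pu.sa:.du.nud.so.kla` (7 syllables):
  Weights: 5 nud H, 6 so L, 7 kla L.
  The penult (syllable 6, so) is light, so stress falls on the antepenult (syllable 5, nud).
  → primary stress on syllable 5.
Suffixed `fo.pu.sa:.du.nud.so.kla.lag.la` (9 syllables):
  Weights: 7 kla L, 8 lag H, 9 la L.
  The penult (syllable 8, lag) is heavy, so it takes stress.
  → primary stress on syllable 8.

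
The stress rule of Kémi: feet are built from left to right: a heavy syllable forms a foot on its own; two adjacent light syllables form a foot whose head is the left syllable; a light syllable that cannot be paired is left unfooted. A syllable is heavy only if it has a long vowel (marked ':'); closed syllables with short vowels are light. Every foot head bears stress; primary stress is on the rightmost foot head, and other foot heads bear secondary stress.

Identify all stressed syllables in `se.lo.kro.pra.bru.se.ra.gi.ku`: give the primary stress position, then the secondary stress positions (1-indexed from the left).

primary 7, secondary 1, 3, 5

Weights: 1 se L, 2 lo L, 3 kro L, 4 pra L, 5 bru L, 6 se L, 7 ra L, 8 gi L, 9 ku L.
Parse left to right (heavy = foot alone; LL = one foot; stranded L unfooted): (ˈse.lo) (ˈkro.pra) (ˈbru.se) (ˈra.gi) ku.
Foot heads: 1, 3, 5, 7.
Primary stress on the rightmost head = syllable 7.
Secondary stress on 1, 3, 5: ˌse.lo.ˌkro.pra.ˌbru.se.ˈra.gi.ku.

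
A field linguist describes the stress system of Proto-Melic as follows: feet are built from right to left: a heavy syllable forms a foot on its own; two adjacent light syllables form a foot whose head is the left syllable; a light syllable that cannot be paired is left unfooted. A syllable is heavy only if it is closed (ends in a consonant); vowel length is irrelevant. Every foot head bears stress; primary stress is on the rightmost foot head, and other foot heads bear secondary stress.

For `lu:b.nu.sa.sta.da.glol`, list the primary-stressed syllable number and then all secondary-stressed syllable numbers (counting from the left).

primary 6, secondary 1, 2, 4

Weights: 1 lu:b H, 2 nu L, 3 sa L, 4 sta L, 5 da L, 6 glol H.
Parse right to left (heavy = foot alone; LL = one foot; stranded L unfooted): (ˈlu:b) (ˈnu.sa) (ˈsta.da) (ˈglol).
Foot heads: 1, 2, 4, 6.
Primary stress on the rightmost head = syllable 6.
Secondary stress on 1, 2, 4: ˌlu:b.ˌnu.sa.ˌsta.da.ˈglol.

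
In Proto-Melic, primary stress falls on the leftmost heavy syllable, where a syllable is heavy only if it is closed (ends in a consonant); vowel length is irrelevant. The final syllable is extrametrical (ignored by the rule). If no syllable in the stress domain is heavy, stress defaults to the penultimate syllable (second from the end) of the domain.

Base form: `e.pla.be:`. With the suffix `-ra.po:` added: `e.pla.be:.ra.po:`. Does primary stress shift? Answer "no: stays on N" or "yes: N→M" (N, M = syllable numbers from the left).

Base `e.pla.be:` (3 syllables):
  The final syllable (3, be:) is extrametrical; the stress domain is syllables 1–2.
  Weights: 1 e L, 2 pla L.
  No heavy syllable in the domain; default to the penultimate syllable (second from the end) of the domain = syllable 1.
  → primary stress on syllable 1.
Suffixed `e.pla.be:.ra.po:` (5 syllables):
  The final syllable (5, po:) is extrametrical; the stress domain is syllables 1–4.
  Weights: 1 e L, 2 pla L, 3 be: L, 4 ra L.
  No heavy syllable in the domain; default to the penultimate syllable (second from the end) of the domain = syllable 3.
  → primary stress on syllable 3.

yes: 1→3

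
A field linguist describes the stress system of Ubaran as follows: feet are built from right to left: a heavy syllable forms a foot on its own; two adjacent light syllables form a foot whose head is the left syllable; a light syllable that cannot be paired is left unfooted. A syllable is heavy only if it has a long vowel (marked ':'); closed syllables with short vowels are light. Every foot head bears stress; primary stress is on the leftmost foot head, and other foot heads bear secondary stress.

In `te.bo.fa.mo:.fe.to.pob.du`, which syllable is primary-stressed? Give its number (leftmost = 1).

Weights: 1 te L, 2 bo L, 3 fa L, 4 mo: H, 5 fe L, 6 to L, 7 pob L, 8 du L.
Parse right to left (heavy = foot alone; LL = one foot; stranded L unfooted): te (ˈbo.fa) (ˈmo:) (ˈfe.to) (ˈpob.du).
Foot heads: 2, 4, 5, 7.
Primary stress on the leftmost head = syllable 2.
Primary stress: syllable 2 → te.ˈbo.fa.mo:.fe.to.pob.du.

2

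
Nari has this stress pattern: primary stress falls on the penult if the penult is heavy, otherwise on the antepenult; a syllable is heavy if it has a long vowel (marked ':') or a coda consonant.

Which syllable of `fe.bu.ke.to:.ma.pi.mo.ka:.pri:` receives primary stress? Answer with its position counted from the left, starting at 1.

8

Weights: 7 mo L, 8 ka: H, 9 pri: H.
The penult (syllable 8, ka:) is heavy, so it takes stress.
Primary stress: syllable 8 → fe.bu.ke.to:.ma.pi.mo.ˈka:.pri:.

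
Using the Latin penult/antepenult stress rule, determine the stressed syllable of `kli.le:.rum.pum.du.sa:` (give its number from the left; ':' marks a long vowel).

Classical Latin: stress the penult if heavy (long vowel or closed), else the antepenult.
Weights: 4 pum H, 5 du L, 6 sa: H.
The penult (syllable 5, du) is light, so stress falls on the antepenult (syllable 4, pum).
Stress on syllable 4: kli.le:.rum.ˈpum.du.sa:.

4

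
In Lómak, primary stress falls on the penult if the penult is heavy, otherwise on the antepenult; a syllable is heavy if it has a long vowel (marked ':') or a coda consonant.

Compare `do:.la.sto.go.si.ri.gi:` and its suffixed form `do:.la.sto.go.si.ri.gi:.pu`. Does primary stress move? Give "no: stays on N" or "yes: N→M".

yes: 5→7

Base `do:.la.sto.go.si.ri.gi:` (7 syllables):
  Weights: 5 si L, 6 ri L, 7 gi: H.
  The penult (syllable 6, ri) is light, so stress falls on the antepenult (syllable 5, si).
  → primary stress on syllable 5.
Suffixed `do:.la.sto.go.si.ri.gi:.pu` (8 syllables):
  Weights: 6 ri L, 7 gi: H, 8 pu L.
  The penult (syllable 7, gi:) is heavy, so it takes stress.
  → primary stress on syllable 7.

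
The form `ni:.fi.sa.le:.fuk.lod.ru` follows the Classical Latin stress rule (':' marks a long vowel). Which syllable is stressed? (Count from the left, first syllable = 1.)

6

Classical Latin: stress the penult if heavy (long vowel or closed), else the antepenult.
Weights: 5 fuk H, 6 lod H, 7 ru L.
The penult (syllable 6, lod) is heavy, so it takes stress.
Stress on syllable 6: ni:.fi.sa.le:.fuk.ˈlod.ru.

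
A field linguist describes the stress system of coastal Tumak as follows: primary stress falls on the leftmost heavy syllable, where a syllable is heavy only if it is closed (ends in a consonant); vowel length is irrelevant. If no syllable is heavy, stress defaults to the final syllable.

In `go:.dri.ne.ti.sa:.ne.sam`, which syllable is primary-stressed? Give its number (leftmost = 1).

7

Weights: 1 go: L, 2 dri L, 3 ne L, 4 ti L, 5 sa: L, 6 ne L, 7 sam H.
Heavy syllables in the domain: 7. The leftmost is syllable 7 (sam).
Primary stress: syllable 7 → go:.dri.ne.ti.sa:.ne.ˈsam.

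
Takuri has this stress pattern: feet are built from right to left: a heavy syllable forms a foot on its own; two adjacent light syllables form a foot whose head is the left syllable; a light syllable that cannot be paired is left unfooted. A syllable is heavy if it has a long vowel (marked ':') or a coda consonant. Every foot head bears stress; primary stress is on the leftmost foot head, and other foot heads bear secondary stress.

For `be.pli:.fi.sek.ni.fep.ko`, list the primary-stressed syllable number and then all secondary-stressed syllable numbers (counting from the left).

Weights: 1 be L, 2 pli: H, 3 fi L, 4 sek H, 5 ni L, 6 fep H, 7 ko L.
Parse right to left (heavy = foot alone; LL = one foot; stranded L unfooted): be (ˈpli:) fi (ˈsek) ni (ˈfep) ko.
Foot heads: 2, 4, 6.
Primary stress on the leftmost head = syllable 2.
Secondary stress on 4, 6: be.ˈpli:.fi.ˌsek.ni.ˌfep.ko.

primary 2, secondary 4, 6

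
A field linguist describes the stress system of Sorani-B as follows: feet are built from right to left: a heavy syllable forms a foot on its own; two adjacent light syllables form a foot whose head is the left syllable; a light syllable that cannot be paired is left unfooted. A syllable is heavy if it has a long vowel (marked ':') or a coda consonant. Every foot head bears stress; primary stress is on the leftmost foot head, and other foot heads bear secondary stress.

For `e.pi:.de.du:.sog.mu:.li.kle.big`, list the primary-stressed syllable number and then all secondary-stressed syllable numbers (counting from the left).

primary 2, secondary 4, 5, 6, 7, 9

Weights: 1 e L, 2 pi: H, 3 de L, 4 du: H, 5 sog H, 6 mu: H, 7 li L, 8 kle L, 9 big H.
Parse right to left (heavy = foot alone; LL = one foot; stranded L unfooted): e (ˈpi:) de (ˈdu:) (ˈsog) (ˈmu:) (ˈli.kle) (ˈbig).
Foot heads: 2, 4, 5, 6, 7, 9.
Primary stress on the leftmost head = syllable 2.
Secondary stress on 4, 5, 6, 7, 9: e.ˈpi:.de.ˌdu:.ˌsog.ˌmu:.ˌli.kle.ˌbig.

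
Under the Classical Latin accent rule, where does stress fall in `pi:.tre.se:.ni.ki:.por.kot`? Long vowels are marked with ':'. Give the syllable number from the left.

6

Classical Latin: stress the penult if heavy (long vowel or closed), else the antepenult.
Weights: 5 ki: H, 6 por H, 7 kot H.
The penult (syllable 6, por) is heavy, so it takes stress.
Stress on syllable 6: pi:.tre.se:.ni.ki:.ˈpor.kot.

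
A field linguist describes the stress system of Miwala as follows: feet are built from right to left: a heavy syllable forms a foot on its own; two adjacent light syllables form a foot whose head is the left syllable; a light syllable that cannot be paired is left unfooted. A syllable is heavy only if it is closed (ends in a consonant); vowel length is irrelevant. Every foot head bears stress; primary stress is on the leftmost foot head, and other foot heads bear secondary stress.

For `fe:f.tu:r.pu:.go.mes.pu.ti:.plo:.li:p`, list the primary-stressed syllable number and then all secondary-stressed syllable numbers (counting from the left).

primary 1, secondary 2, 3, 5, 7, 9

Weights: 1 fe:f H, 2 tu:r H, 3 pu: L, 4 go L, 5 mes H, 6 pu L, 7 ti: L, 8 plo: L, 9 li:p H.
Parse right to left (heavy = foot alone; LL = one foot; stranded L unfooted): (ˈfe:f) (ˈtu:r) (ˈpu:.go) (ˈmes) pu (ˈti:.plo:) (ˈli:p).
Foot heads: 1, 2, 3, 5, 7, 9.
Primary stress on the leftmost head = syllable 1.
Secondary stress on 2, 3, 5, 7, 9: ˈfe:f.ˌtu:r.ˌpu:.go.ˌmes.pu.ˌti:.plo:.ˌli:p.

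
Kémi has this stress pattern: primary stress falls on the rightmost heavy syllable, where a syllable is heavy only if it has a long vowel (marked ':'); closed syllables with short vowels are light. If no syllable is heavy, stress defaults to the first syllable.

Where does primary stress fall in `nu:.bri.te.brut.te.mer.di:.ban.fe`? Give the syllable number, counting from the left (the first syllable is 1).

7

Weights: 1 nu: H, 2 bri L, 3 te L, 4 brut L, 5 te L, 6 mer L, 7 di: H, 8 ban L, 9 fe L.
Heavy syllables in the domain: 1, 7. The rightmost is syllable 7 (di:).
Primary stress: syllable 7 → nu:.bri.te.brut.te.mer.ˈdi:.ban.fe.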